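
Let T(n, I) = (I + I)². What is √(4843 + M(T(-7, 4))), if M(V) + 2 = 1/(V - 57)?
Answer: 4*√14826/7 ≈ 69.578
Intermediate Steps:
T(n, I) = 4*I² (T(n, I) = (2*I)² = 4*I²)
M(V) = -2 + 1/(-57 + V) (M(V) = -2 + 1/(V - 57) = -2 + 1/(-57 + V))
√(4843 + M(T(-7, 4))) = √(4843 + (115 - 8*4²)/(-57 + 4*4²)) = √(4843 + (115 - 8*16)/(-57 + 4*16)) = √(4843 + (115 - 2*64)/(-57 + 64)) = √(4843 + (115 - 128)/7) = √(4843 + (⅐)*(-13)) = √(4843 - 13/7) = √(33888/7) = 4*√14826/7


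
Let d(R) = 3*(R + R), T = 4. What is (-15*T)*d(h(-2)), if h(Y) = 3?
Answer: -1080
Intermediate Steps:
d(R) = 6*R (d(R) = 3*(2*R) = 6*R)
(-15*T)*d(h(-2)) = (-15*4)*(6*3) = -60*18 = -1080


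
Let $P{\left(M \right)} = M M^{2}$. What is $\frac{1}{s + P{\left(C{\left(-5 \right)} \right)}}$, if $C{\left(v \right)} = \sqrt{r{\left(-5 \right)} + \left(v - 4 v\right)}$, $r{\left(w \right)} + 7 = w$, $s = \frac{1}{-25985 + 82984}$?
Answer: $- \frac{56999}{87719922026} + \frac{9746658003 \sqrt{3}}{87719922026} \approx 0.19245$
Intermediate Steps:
$s = \frac{1}{56999} \approx 1.7544 \cdot 10^{-5}$
$r{\left(w \right)} = -7 + w$
$C{\left(v \right)} = \sqrt{-12 - 3 v}$ ($C{\left(v \right)} = \sqrt{\left(-7 - 5\right) + \left(v - 4 v\right)} = \sqrt{-12 - 3 v}$)
$P{\left(M \right)} = M^{3}$
$\frac{1}{s + P{\left(C{\left(-5 \right)} \right)}} = \frac{1}{\frac{1}{56999} + \left(\sqrt{-12 - -15}\right)^{3}} = \frac{1}{\frac{1}{56999} + \left(\sqrt{-12 + 15}\right)^{3}} = \frac{1}{\frac{1}{56999} + \left(\sqrt{3}\right)^{3}} = \frac{1}{\frac{1}{56999} + 3 \sqrt{3}}$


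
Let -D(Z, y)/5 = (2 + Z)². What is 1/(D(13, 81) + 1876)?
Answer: 1/751 ≈ 0.0013316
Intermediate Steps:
D(Z, y) = -5*(2 + Z)²
1/(D(13, 81) + 1876) = 1/(-5*(2 + 13)² + 1876) = 1/(-5*15² + 1876) = 1/(-5*225 + 1876) = 1/(-1125 + 1876) = 1/751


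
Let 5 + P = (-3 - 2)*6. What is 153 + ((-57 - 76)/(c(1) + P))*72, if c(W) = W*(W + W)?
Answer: 4875/11 ≈ 443.18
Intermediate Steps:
P = -35 (P = -5 + (-3 - 2)*6 = -5 - 5*6 = -5 - 30 = -35)
c(W) = 2*W² (c(W) = W*(2*W) = 2*W²)
153 + ((-57 - 76)/(c(1) + P))*72 = 153 + ((-57 - 76)/(2*1² - 35))*72 = 153 - 133/(2*1 - 35)*72 = 153 - 133/(2 - 35)*72 = 153 - 133/(-33)*72 = 153 - 133*(-1/33)*72 = 153 + (133/33)*72 = 153 + 3192/11 = 4875/11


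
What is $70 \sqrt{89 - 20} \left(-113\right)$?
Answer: $- 7910 \sqrt{69} \approx -65705.0$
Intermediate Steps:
$70 \sqrt{89 - 20} \left(-113\right) = 70 \sqrt{69} \left(-113\right) = - 7910 \sqrt{69}$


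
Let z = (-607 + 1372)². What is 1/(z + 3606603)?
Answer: 1/4191828 ≈ 2.3856e-7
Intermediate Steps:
z = 585225 (z = 765² = 585225)
1/(z + 3606603) = 1/(585225 + 3606603) = 1/4191828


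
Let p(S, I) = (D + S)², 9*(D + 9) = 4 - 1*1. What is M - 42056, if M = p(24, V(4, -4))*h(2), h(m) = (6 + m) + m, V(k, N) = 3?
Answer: -357344/9 ≈ -39705.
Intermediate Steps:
D = -26/3 (D = -9 + (4 - 1*1)/9 = -9 + (4 - 1)/9 = -9 + (⅑)*3 = -9 + ⅓ = -26/3 ≈ -8.6667)
h(m) = 6 + 2*m
p(S, I) = (-26/3 + S)²
M = 21160/9 (M = ((-26 + 3*24)²/9)*(6 + 2*2) = ((-26 + 72)²/9)*(6 + 4) = ((⅑)*46²)*10 = ((⅑)*2116)*10 = (2116/9)*10 = 21160/9 ≈ 2351.1)
M - 42056 = 21160/9 - 42056 = -357344/9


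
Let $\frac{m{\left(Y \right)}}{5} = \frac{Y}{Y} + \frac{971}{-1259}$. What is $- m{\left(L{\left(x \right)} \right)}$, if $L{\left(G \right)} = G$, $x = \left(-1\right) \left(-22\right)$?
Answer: $- \frac{1440}{1259} \approx -1.1438$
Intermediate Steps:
$x = 22$
$m{\left(Y \right)} = \frac{1440}{1259}$ ($m{\left(Y \right)} = 5 \left(\frac{Y}{Y} + \frac{971}{-1259}\right) = 5 \left(1 + 971 \left(- \frac{1}{1259}\right)\right) = 5 \left(1 - \frac{971}{1259}\right) = 5 \cdot \frac{288}{1259} = \frac{1440}{1259}$)
$- m{\left(L{\left(x \right)} \right)} = \left(-1\right) \frac{1440}{1259} = - \frac{1440}{1259}$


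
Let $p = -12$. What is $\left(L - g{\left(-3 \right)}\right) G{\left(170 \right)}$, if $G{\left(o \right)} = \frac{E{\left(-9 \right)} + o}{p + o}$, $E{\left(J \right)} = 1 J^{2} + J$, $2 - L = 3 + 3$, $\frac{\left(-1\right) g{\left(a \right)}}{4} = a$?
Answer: $- \frac{1936}{79} \approx -24.506$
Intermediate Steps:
$g{\left(a \right)} = - 4 a$
$L = -4$ ($L = 2 - \left(3 + 3\right) = 2 - 6 = -4$)
$E{\left(J \right)} = J + J^{2}$ ($E{\left(J \right)} = J^{2} + J = J + J^{2}$)
$G{\left(o \right)} = \frac{72 + o}{-12 + o}$ ($G{\left(o \right)} = \frac{- 9 \left(1 - 9\right) + o}{-12 + o} = \frac{\left(-9\right) \left(-8\right) + o}{-12 + o} = \frac{72 + o}{-12 + o}$)
$\left(L - g{\left(-3 \right)}\right) G{\left(170 \right)} = \left(-4 - \left(-4\right) \left(-3\right)\right) \frac{72 + 170}{-12 + 170} = \left(-4 - 12\right) \frac{1}{158} \cdot 242 = \left(-16\right) \frac{121}{79} = - \frac{1936}{79}$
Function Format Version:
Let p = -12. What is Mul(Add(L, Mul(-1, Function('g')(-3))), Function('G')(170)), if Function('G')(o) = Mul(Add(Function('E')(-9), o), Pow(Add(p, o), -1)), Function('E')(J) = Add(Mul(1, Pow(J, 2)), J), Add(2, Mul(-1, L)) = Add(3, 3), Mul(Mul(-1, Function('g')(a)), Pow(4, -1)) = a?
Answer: Rational(-1936, 79) ≈ -24.506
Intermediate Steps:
Function('g')(a) = Mul(-4, a)
L = -4 (L = Add(2, Mul(-1, Add(3, 3))) = Add(2, Mul(-1, 6)) = Add(2, -6) = -4)
Function('E')(J) = Add(J, Pow(J, 2)) (Function('E')(J) = Add(Pow(J, 2), J) = Add(J, Pow(J, 2)))
Function('G')(o) = Mul(Pow(Add(-12, o), -1), Add(72, o)) (Function('G')(o) = Mul(Add(Mul(-9, Add(1, -9)), o), Pow(Add(-12, o), -1)) = Mul(Add(Mul(-9, -8), o), Pow(Add(-12, o), -1)) = Mul(Add(72, o), Pow(Add(-12, o), -1)) = Mul(Pow(Add(-12, o), -1), Add(72, o)))
Mul(Add(L, Mul(-1, Function('g')(-3))), Function('G')(170)) = Mul(Add(-4, Mul(-1, Mul(-4, -3))), Mul(Pow(Add(-12, 170), -1), Add(72, 170))) = Mul(Add(-4, Mul(-1, 12)), Mul(Pow(158, -1), 242)) = Mul(Add(-4, -12), Mul(Rational(1, 158), 242)) = Mul(-16, Rational(121, 79)) = Rational(-1936, 79)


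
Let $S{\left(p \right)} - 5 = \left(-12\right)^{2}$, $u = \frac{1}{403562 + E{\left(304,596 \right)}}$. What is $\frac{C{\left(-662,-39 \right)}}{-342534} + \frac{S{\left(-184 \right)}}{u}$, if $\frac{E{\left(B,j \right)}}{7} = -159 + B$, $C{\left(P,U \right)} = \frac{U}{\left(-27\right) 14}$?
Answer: $\frac{2601726792787319}{43159284} \approx 6.0282 \cdot 10^{7}$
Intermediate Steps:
$C{\left(P,U \right)} = - \frac{U}{378}$ ($C{\left(P,U \right)} = \frac{U}{-378} = U \left(- \frac{1}{378}\right) = - \frac{U}{378}$)
$E{\left(B,j \right)} = -1113 + 7 B$ ($E{\left(B,j \right)} = 7 \left(-159 + B\right) = -1113 + 7 B$)
$u = \frac{1}{404577}$ ($u = \frac{1}{403562 + \left(-1113 + 7 \cdot 304\right)} = \frac{1}{403562 + \left(-1113 + 2128\right)} = \frac{1}{403562 + 1015} = \frac{1}{404577} \approx 2.4717 \cdot 10^{-6}$)
$S{\left(p \right)} = 149$ ($S{\left(p \right)} = 5 + \left(-12\right)^{2} = 5 + 144 = 149$)
$\frac{C{\left(-662,-39 \right)}}{-342534} + \frac{S{\left(-184 \right)}}{u} = \frac{\left(- \frac{1}{378}\right) \left(-39\right)}{-342534} + 149 \frac{1}{\frac{1}{404577}} = \frac{13}{126} \left(- \frac{1}{342534}\right) + 149 \cdot 404577 = - \frac{13}{43159284} + 60281973 = \frac{2601726792787319}{43159284}$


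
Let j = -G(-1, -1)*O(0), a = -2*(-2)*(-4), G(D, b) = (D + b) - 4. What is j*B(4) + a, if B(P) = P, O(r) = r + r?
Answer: -16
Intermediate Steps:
G(D, b) = -4 + D + b
O(r) = 2*r
a = -16 (a = 4*(-4) = -16)
j = 0 (j = -(-4 - 1 - 1)*2*0 = -(-6)*0 = -1*0 = 0)
j*B(4) + a = 0*4 - 16 = 0 - 16 = -16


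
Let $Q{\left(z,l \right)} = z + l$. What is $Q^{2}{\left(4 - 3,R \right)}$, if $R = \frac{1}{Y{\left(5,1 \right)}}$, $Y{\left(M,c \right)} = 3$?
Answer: $\frac{16}{9} \approx 1.7778$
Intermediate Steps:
$R = \frac{1}{3} \approx 0.33333$
$Q{\left(z,l \right)} = l + z$
$Q^{2}{\left(4 - 3,R \right)} = \left(\frac{1}{3} + \left(4 - 3\right)\right)^{2} = \left(\frac{1}{3} + 1\right)^{2} = \left(\frac{4}{3}\right)^{2} = \frac{16}{9}$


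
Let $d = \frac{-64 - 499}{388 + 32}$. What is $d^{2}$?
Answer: $\frac{316969}{176400} \approx 1.7969$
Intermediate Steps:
$d = - \frac{563}{420} \approx -1.3405$
$d^{2} = \left(- \frac{563}{420}\right)^{2} = \frac{316969}{176400}$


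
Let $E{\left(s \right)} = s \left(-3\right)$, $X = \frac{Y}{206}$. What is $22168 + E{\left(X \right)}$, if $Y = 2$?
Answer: $\frac{2283301}{103} \approx 22168.0$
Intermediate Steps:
$X = \frac{1}{103}$ ($X = \frac{2}{206} = 2 \cdot \frac{1}{206} = \frac{1}{103} \approx 0.0097087$)
$E{\left(s \right)} = - 3 s$
$22168 + E{\left(X \right)} = 22168 - \frac{3}{103} = \frac{2283301}{103}$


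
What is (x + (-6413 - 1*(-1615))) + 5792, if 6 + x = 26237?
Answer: 27225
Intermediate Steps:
x = 26231 (x = -6 + 26237 = 26231)
(x + (-6413 - 1*(-1615))) + 5792 = (26231 + (-6413 - 1*(-1615))) + 5792 = (26231 + (-6413 + 1615)) + 5792 = (26231 - 4798) + 5792 = 21433 + 5792 = 27225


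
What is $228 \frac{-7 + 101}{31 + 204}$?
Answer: $\frac{456}{5} \approx 91.2$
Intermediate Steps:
$228 \frac{-7 + 101}{31 + 204} = 228 \cdot \frac{94}{235} = 228 \cdot 94 \cdot \frac{1}{235} = 228 \cdot \frac{2}{5} = \frac{456}{5}$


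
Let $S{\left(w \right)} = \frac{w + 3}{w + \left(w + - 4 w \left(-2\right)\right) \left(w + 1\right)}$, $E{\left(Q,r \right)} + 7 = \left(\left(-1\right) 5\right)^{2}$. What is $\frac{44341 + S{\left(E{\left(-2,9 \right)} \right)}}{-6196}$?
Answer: $- \frac{45759919}{6394272} \approx -7.1564$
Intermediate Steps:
$E{\left(Q,r \right)} = 18$ ($E{\left(Q,r \right)} = -7 + \left(\left(-1\right) 5\right)^{2} = -7 + \left(-5\right)^{2} = -7 + 25 = 18$)
$S{\left(w \right)} = \frac{3 + w}{w + 9 w \left(1 + w\right)}$ ($S{\left(w \right)} = \frac{3 + w}{w + \left(w + 8 w\right) \left(1 + w\right)} = \frac{3 + w}{w + 9 w \left(1 + w\right)}$)
$\frac{44341 + S{\left(E{\left(-2,9 \right)} \right)}}{-6196} = \frac{44341 + \frac{3 + 18}{18 \left(10 + 9 \cdot 18\right)}}{-6196} = \left(44341 + \frac{1}{18} \frac{1}{10 + 162} \cdot 21\right) \left(- \frac{1}{6196}\right) = \left(44341 + \frac{1}{18} \cdot \frac{1}{172} \cdot 21\right) \left(- \frac{1}{6196}\right) = \left(44341 + \frac{7}{1032}\right) \left(- \frac{1}{6196}\right) = \frac{45759919}{1032} \left(- \frac{1}{6196}\right) = - \frac{45759919}{6394272}$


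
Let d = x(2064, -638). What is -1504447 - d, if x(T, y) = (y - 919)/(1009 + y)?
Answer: -558148280/371 ≈ -1.5044e+6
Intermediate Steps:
x(T, y) = (-919 + y)/(1009 + y)
d = -1557/371 (d = (-919 - 638)/(1009 - 638) = -1557/371 ≈ -4.1968)
-1504447 - d = -1504447 - 1*(-1557/371) = -1504447 + 1557/371 = -558148280/371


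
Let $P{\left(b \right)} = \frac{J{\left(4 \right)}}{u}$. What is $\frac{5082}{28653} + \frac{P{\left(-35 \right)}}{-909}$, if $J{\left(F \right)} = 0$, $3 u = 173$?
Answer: $\frac{1694}{9551} \approx 0.17736$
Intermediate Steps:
$u = \frac{173}{3}$ ($u = \frac{1}{3} \cdot 173 = \frac{173}{3} \approx 57.667$)
$P{\left(b \right)} = 0$ ($P{\left(b \right)} = \frac{0}{\frac{173}{3}} = 0 \cdot \frac{3}{173} = 0$)
$\frac{5082}{28653} + \frac{P{\left(-35 \right)}}{-909} = \frac{5082}{28653} + \frac{0}{-909} = 5082 \cdot \frac{1}{28653} + 0 \left(- \frac{1}{909}\right) = \frac{1694}{9551} + 0 = \frac{1694}{9551}$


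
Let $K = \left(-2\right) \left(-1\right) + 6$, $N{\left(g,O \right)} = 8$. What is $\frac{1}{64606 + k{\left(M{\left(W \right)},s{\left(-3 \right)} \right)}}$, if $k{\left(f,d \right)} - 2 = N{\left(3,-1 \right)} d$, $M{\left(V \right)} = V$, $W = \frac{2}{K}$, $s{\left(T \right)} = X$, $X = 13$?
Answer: $\frac{1}{64712} \approx 1.5453 \cdot 10^{-5}$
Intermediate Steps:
$K = 8$ ($K = 2 + 6 = 8$)
$s{\left(T \right)} = 13$
$W = \frac{1}{4}$ ($W = \frac{2}{8} = 2 \cdot \frac{1}{8} = \frac{1}{4} \approx 0.25$)
$k{\left(f,d \right)} = 2 + 8 d$
$\frac{1}{64606 + k{\left(M{\left(W \right)},s{\left(-3 \right)} \right)}} = \frac{1}{64606 + \left(2 + 8 \cdot 13\right)} = \frac{1}{64606 + \left(2 + 104\right)} = \frac{1}{64606 + 106} = \frac{1}{64712}$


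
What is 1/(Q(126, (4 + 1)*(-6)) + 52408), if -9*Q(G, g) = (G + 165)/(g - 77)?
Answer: 321/16823065 ≈ 1.9081e-5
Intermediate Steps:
Q(G, g) = -(165 + G)/(9*(-77 + g)) (Q(G, g) = -(G + 165)/(9*(g - 77)) = -(165 + G)/(9*(-77 + g)))
1/(Q(126, (4 + 1)*(-6)) + 52408) = 1/((-165 - 1*126)/(9*(-77 + (4 + 1)*(-6))) + 52408) = 1/((-165 - 126)/(9*(-77 + 5*(-6))) + 52408) = 1/((⅑)*(-291)/(-77 - 30) + 52408) = 1/((⅑)*(-291)/(-107) + 52408) = 1/((⅑)*(-1/107)*(-291) + 52408) = 1/(97/321 + 52408) = 1/(16823065/321) = 321/16823065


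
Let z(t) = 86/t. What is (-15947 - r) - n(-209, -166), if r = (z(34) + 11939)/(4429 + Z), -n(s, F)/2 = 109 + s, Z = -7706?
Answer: -899330217/55709 ≈ -16143.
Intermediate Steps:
n(s, F) = -218 - 2*s (n(s, F) = -2*(109 + s) = -218 - 2*s)
r = -203006/55709 (r = (86/34 + 11939)/(4429 - 7706) = (86*(1/34) + 11939)/(-3277) = (43/17 + 11939)*(-1/3277) = (203006/17)*(-1/3277) = -203006/55709 ≈ -3.6440)
(-15947 - r) - n(-209, -166) = (-15947 - 1*(-203006/55709)) - (-218 - 2*(-209)) = (-15947 + 203006/55709) - (-218 + 418) = -888188417/55709 - 1*200 = -888188417/55709 - 200 = -899330217/55709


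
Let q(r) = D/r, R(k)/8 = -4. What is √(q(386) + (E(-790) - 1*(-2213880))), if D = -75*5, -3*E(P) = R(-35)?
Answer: √2968746381186/1158 ≈ 1487.9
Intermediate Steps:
R(k) = -32 (R(k) = 8*(-4) = -32)
E(P) = 32/3 (E(P) = -⅓*(-32) = 32/3)
D = -375
q(r) = -375/r
√(q(386) + (E(-790) - 1*(-2213880))) = √(-375/386 + (32/3 - 1*(-2213880))) = √(-375*1/386 + (32/3 + 2213880)) = √(-375/386 + 6641672/3) = √(2563684267/1158) = √2968746381186/1158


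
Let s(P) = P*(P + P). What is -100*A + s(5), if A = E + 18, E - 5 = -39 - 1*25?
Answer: 4150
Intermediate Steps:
E = -59 (E = 5 + (-39 - 1*25) = 5 + (-39 - 25) = 5 - 64 = -59)
s(P) = 2*P² (s(P) = P*(2*P) = 2*P²)
A = -41 (A = -59 + 18 = -41)
-100*A + s(5) = -100*(-41) + 2*5² = 4100 + 2*25 = 4100 + 50 = 4150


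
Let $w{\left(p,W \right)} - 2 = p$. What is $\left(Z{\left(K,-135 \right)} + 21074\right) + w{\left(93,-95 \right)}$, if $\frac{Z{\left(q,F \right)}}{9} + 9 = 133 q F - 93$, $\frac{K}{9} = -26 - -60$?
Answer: $-49427819$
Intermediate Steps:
$w{\left(p,W \right)} = 2 + p$
$K = 306$ ($K = 9 \left(-26 - -60\right) = 9 \left(-26 + 60\right) = 9 \cdot 34 = 306$)
$Z{\left(q,F \right)} = -918 + 1197 F q$ ($Z{\left(q,F \right)} = -81 + 9 \left(133 q F - 93\right) = -81 + 9 \left(133 F q - 93\right) = -81 + 9 \left(-93 + 133 F q\right) = -81 + \left(-837 + 1197 F q\right) = -918 + 1197 F q$)
$\left(Z{\left(K,-135 \right)} + 21074\right) + w{\left(93,-95 \right)} = \left(\left(-918 + 1197 \left(-135\right) 306\right) + 21074\right) + \left(2 + 93\right) = \left(\left(-918 - 49448070\right) + 21074\right) + 95 = \left(-49448988 + 21074\right) + 95 = -49427914 + 95 = -49427819$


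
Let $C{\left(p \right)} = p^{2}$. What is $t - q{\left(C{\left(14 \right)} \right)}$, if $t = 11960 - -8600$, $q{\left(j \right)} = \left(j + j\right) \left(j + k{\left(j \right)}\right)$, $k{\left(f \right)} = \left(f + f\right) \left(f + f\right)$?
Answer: $-60292560$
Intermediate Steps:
$k{\left(f \right)} = 4 f^{2}$ ($k{\left(f \right)} = 2 f 2 f = 4 f^{2}$)
$q{\left(j \right)} = 2 j \left(j + 4 j^{2}\right)$ ($q{\left(j \right)} = \left(j + j\right) \left(j + 4 j^{2}\right) = 2 j \left(j + 4 j^{2}\right)$)
$t = 20560$ ($t = 11960 + 8600 = 20560$)
$t - q{\left(C{\left(14 \right)} \right)} = 20560 - \left(14^{2}\right)^{2} \left(2 + 8 \cdot 14^{2}\right) = 20560 - 196^{2} \left(2 + 8 \cdot 196\right) = 20560 - 38416 \left(2 + 1568\right) = 20560 - 38416 \cdot 1570 = 20560 - 60313120 = -60292560$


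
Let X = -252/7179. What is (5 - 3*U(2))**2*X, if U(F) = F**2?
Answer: -4116/2393 ≈ -1.7200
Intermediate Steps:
X = -84/2393 (X = -252*1/7179 = -84/2393 ≈ -0.035102)
(5 - 3*U(2))**2*X = (5 - 3*2**2)**2*(-84/2393) = (5 - 3*4)**2*(-84/2393) = (5 - 12)**2*(-84/2393) = (-7)**2*(-84/2393) = 49*(-84/2393) = -4116/2393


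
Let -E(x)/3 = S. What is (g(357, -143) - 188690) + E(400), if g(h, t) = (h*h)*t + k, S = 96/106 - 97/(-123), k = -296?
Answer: -40014052434/2173 ≈ -1.8414e+7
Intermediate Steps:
S = 11045/6519 (S = 96*(1/106) - 97*(-1/123) = 48/53 + 97/123 = 11045/6519 ≈ 1.6943)
E(x) = -11045/2173 (E(x) = -3*11045/6519 = -11045/2173)
g(h, t) = -296 + t*h² (g(h, t) = (h*h)*t - 296 = h²*t - 296 = t*h² - 296 = -296 + t*h²)
(g(357, -143) - 188690) + E(400) = ((-296 - 143*357²) - 188690) - 11045/2173 = ((-296 - 143*127449) - 188690) - 11045/2173 = ((-296 - 18225207) - 188690) - 11045/2173 = (-18225503 - 188690) - 11045/2173 = -18414193 - 11045/2173 = -40014052434/2173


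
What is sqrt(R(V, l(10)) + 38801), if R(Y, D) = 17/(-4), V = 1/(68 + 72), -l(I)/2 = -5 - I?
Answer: 3*sqrt(17243)/2 ≈ 196.97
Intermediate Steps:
l(I) = 10 + 2*I (l(I) = -2*(-5 - I) = 10 + 2*I)
V = 1/140 ≈ 0.0071429
R(Y, D) = -17/4 (R(Y, D) = 17*(-1/4) = -17/4)
sqrt(R(V, l(10)) + 38801) = sqrt(-17/4 + 38801) = sqrt(155187/4) = 3*sqrt(17243)/2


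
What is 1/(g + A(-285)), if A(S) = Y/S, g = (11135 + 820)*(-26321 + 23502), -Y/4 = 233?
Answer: -285/9604825393 ≈ -2.9673e-8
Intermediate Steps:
Y = -932 (Y = -4*233 = -932)
g = -33701145 (g = 11955*(-2819) = -33701145)
A(S) = -932/S
1/(g + A(-285)) = 1/(-33701145 - 932/(-285)) = 1/(-33701145 - 932*(-1/285)) = 1/(-33701145 + 932/285) = 1/(-9604825393/285) = -285/9604825393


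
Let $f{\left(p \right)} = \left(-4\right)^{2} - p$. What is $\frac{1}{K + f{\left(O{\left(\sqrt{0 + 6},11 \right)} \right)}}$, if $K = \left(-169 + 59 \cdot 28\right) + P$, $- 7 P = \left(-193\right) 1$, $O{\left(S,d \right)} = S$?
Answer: $\frac{12467}{19031717} + \frac{49 \sqrt{6}}{114190302} \approx 0.00065612$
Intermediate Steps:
$P = \frac{193}{7}$ ($P = - \frac{\left(-193\right) 1}{7} = \left(- \frac{1}{7}\right) \left(-193\right) = \frac{193}{7} \approx 27.571$)
$f{\left(p \right)} = 16 - p$
$K = \frac{10574}{7}$ ($K = \left(-169 + 59 \cdot 28\right) + \frac{193}{7} = \left(-169 + 1652\right) + \frac{193}{7} = 1483 + \frac{193}{7} = \frac{10574}{7} \approx 1510.6$)
$\frac{1}{K + f{\left(O{\left(\sqrt{0 + 6},11 \right)} \right)}} = \frac{1}{\frac{10574}{7} + \left(16 - \sqrt{0 + 6}\right)} = \frac{1}{\frac{10574}{7} + \left(16 - \sqrt{6}\right)} = \frac{1}{\frac{10686}{7} - \sqrt{6}}$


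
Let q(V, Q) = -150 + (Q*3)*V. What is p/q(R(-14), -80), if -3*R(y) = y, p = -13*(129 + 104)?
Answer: 3029/1270 ≈ 2.3850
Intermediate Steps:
p = -3029 (p = -13*233 = -3029)
R(y) = -y/3
q(V, Q) = -150 + 3*Q*V (q(V, Q) = -150 + (3*Q)*V = -150 + 3*Q*V)
p/q(R(-14), -80) = -3029/(-150 + 3*(-80)*(-⅓*(-14))) = -3029/(-150 + 3*(-80)*(14/3)) = -3029/(-150 - 1120) = -3029/(-1270) = -3029*(-1/1270) = 3029/1270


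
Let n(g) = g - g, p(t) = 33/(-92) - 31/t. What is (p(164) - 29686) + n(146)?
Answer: -55988829/1886 ≈ -29687.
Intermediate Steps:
p(t) = -33/92 - 31/t (p(t) = 33*(-1/92) - 31/t = -33/92 - 31/t)
n(g) = 0
(p(164) - 29686) + n(146) = ((-33/92 - 31/164) - 29686) + 0 = (-1033/1886 - 29686) + 0 = -55988829/1886 + 0 = -55988829/1886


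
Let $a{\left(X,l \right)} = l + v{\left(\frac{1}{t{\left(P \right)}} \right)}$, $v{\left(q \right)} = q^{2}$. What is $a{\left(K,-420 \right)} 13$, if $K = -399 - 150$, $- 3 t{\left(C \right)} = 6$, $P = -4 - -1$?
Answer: $- \frac{21827}{4} \approx -5456.8$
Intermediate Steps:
$P = -3$ ($P = -4 + 1 = -3$)
$t{\left(C \right)} = -2$ ($t{\left(C \right)} = \left(- \frac{1}{3}\right) 6 = -2$)
$K = -549$
$a{\left(X,l \right)} = \frac{1}{4} + l$ ($a{\left(X,l \right)} = l + \left(\frac{1}{-2}\right)^{2} = l + \left(- \frac{1}{2}\right)^{2} = l + \frac{1}{4} = \frac{1}{4} + l$)
$a{\left(K,-420 \right)} 13 = \left(\frac{1}{4} - 420\right) 13 = \left(- \frac{1679}{4}\right) 13 = - \frac{21827}{4}$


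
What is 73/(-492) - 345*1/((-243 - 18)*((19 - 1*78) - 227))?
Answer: -312161/2040324 ≈ -0.15300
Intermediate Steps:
73/(-492) - 345*1/((-243 - 18)*((19 - 1*78) - 227)) = 73*(-1/492) - 345*(-1/(261*((19 - 78) - 227))) = -73/492 - 345*(-1/(261*(-59 - 227))) = -73/492 - 345/((-286*(-261))) = -73/492 - 345/74646 = -73/492 - 345*1/74646 = -73/492 - 115/24882 = -312161/2040324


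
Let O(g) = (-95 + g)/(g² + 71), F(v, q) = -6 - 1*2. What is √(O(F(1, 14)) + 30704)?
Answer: √62174055/45 ≈ 175.22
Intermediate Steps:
F(v, q) = -8 (F(v, q) = -6 - 2 = -8)
O(g) = (-95 + g)/(71 + g²)
√(O(F(1, 14)) + 30704) = √((-95 - 8)/(71 + (-8)²) + 30704) = √(-103/(71 + 64) + 30704) = √(-103/135 + 30704) = √(4144937/135) = √62174055/45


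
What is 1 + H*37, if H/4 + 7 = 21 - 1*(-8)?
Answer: 3257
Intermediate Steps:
H = 88 (H = -28 + 4*(21 - 1*(-8)) = -28 + 4*(21 + 8) = -28 + 4*29 = -28 + 116 = 88)
1 + H*37 = 1 + 88*37 = 1 + 3256 = 3257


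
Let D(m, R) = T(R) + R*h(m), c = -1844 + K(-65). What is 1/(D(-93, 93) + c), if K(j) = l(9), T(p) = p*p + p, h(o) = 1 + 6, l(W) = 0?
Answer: 1/7549 ≈ 0.00013247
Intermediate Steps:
h(o) = 7
T(p) = p + p² (T(p) = p² + p = p + p²)
K(j) = 0
c = -1844 (c = -1844 + 0 = -1844)
D(m, R) = 7*R + R*(1 + R) (D(m, R) = R*(1 + R) + R*7 = R*(1 + R) + 7*R = 7*R + R*(1 + R))
1/(D(-93, 93) + c) = 1/(93*(8 + 93) - 1844) = 1/(93*101 - 1844) = 1/(9393 - 1844) = 1/7549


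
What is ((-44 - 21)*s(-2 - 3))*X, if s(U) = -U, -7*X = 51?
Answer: 16575/7 ≈ 2367.9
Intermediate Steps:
X = -51/7 (X = -1/7*51 = -51/7 ≈ -7.2857)
((-44 - 21)*s(-2 - 3))*X = ((-44 - 21)*(-(-2 - 3)))*(-51/7) = -(-65)*(-5)*(-51/7) = -65*5*(-51/7) = -325*(-51/7) = 16575/7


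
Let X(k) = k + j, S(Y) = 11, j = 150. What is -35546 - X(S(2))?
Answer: -35707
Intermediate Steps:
X(k) = 150 + k (X(k) = k + 150 = 150 + k)
-35546 - X(S(2)) = -35546 - (150 + 11) = -35546 - 1*161 = -35546 - 161 = -35707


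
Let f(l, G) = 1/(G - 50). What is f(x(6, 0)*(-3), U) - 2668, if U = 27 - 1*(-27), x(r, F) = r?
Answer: -10671/4 ≈ -2667.8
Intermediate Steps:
U = 54 (U = 27 + 27 = 54)
f(l, G) = 1/(-50 + G)
f(x(6, 0)*(-3), U) - 2668 = 1/(-50 + 54) - 2668 = 1/4 - 2668 = ¼ - 2668 = -10671/4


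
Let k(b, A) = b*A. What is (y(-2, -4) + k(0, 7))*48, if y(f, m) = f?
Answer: -96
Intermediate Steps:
k(b, A) = A*b
(y(-2, -4) + k(0, 7))*48 = (-2 + 7*0)*48 = (-2 + 0)*48 = -2*48 = -96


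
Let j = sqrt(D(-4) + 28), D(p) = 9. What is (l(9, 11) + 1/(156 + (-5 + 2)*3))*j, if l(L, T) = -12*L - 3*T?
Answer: -20726*sqrt(37)/147 ≈ -857.63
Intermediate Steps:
j = sqrt(37) (j = sqrt(9 + 28) = sqrt(37) ≈ 6.0828)
(l(9, 11) + 1/(156 + (-5 + 2)*3))*j = ((-12*9 - 3*11) + 1/(156 + (-5 + 2)*3))*sqrt(37) = ((-108 - 33) + 1/(156 - 3*3))*sqrt(37) = (-141 + 1/(156 - 9))*sqrt(37) = (-141 + 1/147)*sqrt(37) = -20726*sqrt(37)/147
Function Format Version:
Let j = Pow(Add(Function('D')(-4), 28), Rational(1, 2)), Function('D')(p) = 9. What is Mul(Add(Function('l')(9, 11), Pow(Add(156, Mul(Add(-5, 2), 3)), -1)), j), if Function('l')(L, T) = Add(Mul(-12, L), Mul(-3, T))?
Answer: Mul(Rational(-20726, 147), Pow(37, Rational(1, 2))) ≈ -857.63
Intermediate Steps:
j = Pow(37, Rational(1, 2)) (j = Pow(Add(9, 28), Rational(1, 2)) = Pow(37, Rational(1, 2)) ≈ 6.0828)
Mul(Add(Function('l')(9, 11), Pow(Add(156, Mul(Add(-5, 2), 3)), -1)), j) = Mul(Add(Add(Mul(-12, 9), Mul(-3, 11)), Pow(Add(156, Mul(Add(-5, 2), 3)), -1)), Pow(37, Rational(1, 2))) = Mul(Add(Add(-108, -33), Pow(Add(156, Mul(-3, 3)), -1)), Pow(37, Rational(1, 2))) = Mul(Add(-141, Pow(Add(156, -9), -1)), Pow(37, Rational(1, 2))) = Mul(Add(-141, Pow(147, -1)), Pow(37, Rational(1, 2))) = Mul(Add(-141, Rational(1, 147)), Pow(37, Rational(1, 2))) = Mul(Rational(-20726, 147), Pow(37, Rational(1, 2)))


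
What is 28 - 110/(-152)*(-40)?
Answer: -18/19 ≈ -0.94737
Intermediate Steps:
28 - 110/(-152)*(-40) = 28 - 110*(-1/152)*(-40) = 28 + (55/76)*(-40) = 28 - 550/19 = -18/19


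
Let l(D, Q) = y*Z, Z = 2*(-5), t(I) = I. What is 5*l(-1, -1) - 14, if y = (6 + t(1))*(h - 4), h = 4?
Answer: -14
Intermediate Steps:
Z = -10
y = 0 (y = (6 + 1)*(4 - 4) = 7*0 = 0)
l(D, Q) = 0 (l(D, Q) = 0*(-10) = 0)
5*l(-1, -1) - 14 = 5*0 - 14 = 0 - 14 = -14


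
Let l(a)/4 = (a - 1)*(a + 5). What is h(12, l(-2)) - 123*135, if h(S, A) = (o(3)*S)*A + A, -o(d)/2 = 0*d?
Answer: -16641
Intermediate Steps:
o(d) = 0 (o(d) = -0*d = -2*0 = 0)
l(a) = 4*(-1 + a)*(5 + a) (l(a) = 4*((a - 1)*(a + 5)) = 4*((-1 + a)*(5 + a)) = 4*(-1 + a)*(5 + a))
h(S, A) = A (h(S, A) = (0*S)*A + A = 0*A + A = 0 + A = A)
h(12, l(-2)) - 123*135 = (-20 + 4*(-2)**2 + 16*(-2)) - 123*135 = (-20 + 4*4 - 32) - 16605 = (-20 + 16 - 32) - 16605 = -36 - 16605 = -16641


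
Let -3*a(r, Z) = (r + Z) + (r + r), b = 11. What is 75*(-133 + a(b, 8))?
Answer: -11000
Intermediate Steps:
a(r, Z) = -r - Z/3 (a(r, Z) = -((r + Z) + (r + r))/3 = -((Z + r) + 2*r)/3 = -(Z + 3*r)/3 = -r - Z/3)
75*(-133 + a(b, 8)) = 75*(-133 + (-1*11 - 1/3*8)) = 75*(-133 + (-11 - 8/3)) = 75*(-133 - 41/3) = 75*(-440/3) = -11000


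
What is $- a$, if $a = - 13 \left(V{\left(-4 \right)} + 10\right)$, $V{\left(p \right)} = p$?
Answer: $78$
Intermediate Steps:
$a = -78$ ($a = - 13 \left(-4 + 10\right) = \left(-13\right) 6 = -78$)
$- a = \left(-1\right) \left(-78\right) = 78$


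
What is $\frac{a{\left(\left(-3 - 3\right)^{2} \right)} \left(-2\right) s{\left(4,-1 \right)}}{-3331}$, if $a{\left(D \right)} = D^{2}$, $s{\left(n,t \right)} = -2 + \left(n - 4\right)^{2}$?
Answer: $- \frac{5184}{3331} \approx -1.5563$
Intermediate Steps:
$s{\left(n,t \right)} = -2 + \left(-4 + n\right)^{2}$
$\frac{a{\left(\left(-3 - 3\right)^{2} \right)} \left(-2\right) s{\left(4,-1 \right)}}{-3331} = \frac{\left(\left(-3 - 3\right)^{2}\right)^{2} \left(-2\right) \left(-2 + \left(-4 + 4\right)^{2}\right)}{-3331} = \left(\left(-6\right)^{2}\right)^{2} \left(-2\right) \left(-2 + 0^{2}\right) \left(- \frac{1}{3331}\right) = 36^{2} \left(-2\right) \left(-2 + 0\right) \left(- \frac{1}{3331}\right) = 1296 \left(-2\right) \left(-2\right) \left(- \frac{1}{3331}\right) = \left(-2592\right) \left(-2\right) \left(- \frac{1}{3331}\right) = 5184 \left(- \frac{1}{3331}\right) = - \frac{5184}{3331}$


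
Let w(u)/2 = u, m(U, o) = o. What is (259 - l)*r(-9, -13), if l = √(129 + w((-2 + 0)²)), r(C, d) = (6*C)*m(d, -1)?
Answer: 13986 - 54*√137 ≈ 13354.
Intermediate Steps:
r(C, d) = -6*C (r(C, d) = (6*C)*(-1) = -6*C)
w(u) = 2*u
l = √137 (l = √(129 + 2*(-2 + 0)²) = √(129 + 2*(-2)²) = √(129 + 2*4) = √(129 + 8) = √137 ≈ 11.705)
(259 - l)*r(-9, -13) = (259 - √137)*(-6*(-9)) = (259 - √137)*54 = 13986 - 54*√137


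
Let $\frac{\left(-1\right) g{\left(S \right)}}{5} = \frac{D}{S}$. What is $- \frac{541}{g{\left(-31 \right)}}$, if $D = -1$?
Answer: $\frac{16771}{5} \approx 3354.2$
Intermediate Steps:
$g{\left(S \right)} = \frac{5}{S}$ ($g{\left(S \right)} = - 5 \left(- \frac{1}{S}\right) = \frac{5}{S}$)
$- \frac{541}{g{\left(-31 \right)}} = - \frac{541}{5 \frac{1}{-31}} = - \frac{541}{5 \left(- \frac{1}{31}\right)} = - \frac{541}{- \frac{5}{31}} = \left(-541\right) \left(- \frac{31}{5}\right) = \frac{16771}{5}$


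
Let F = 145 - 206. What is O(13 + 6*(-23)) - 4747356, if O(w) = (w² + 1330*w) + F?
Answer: -4898042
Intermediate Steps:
F = -61
O(w) = -61 + w² + 1330*w (O(w) = (w² + 1330*w) - 61 = -61 + w² + 1330*w)
O(13 + 6*(-23)) - 4747356 = (-61 + (13 + 6*(-23))² + 1330*(13 + 6*(-23))) - 4747356 = (-61 + (13 - 138)² + 1330*(13 - 138)) - 4747356 = (-61 + (-125)² + 1330*(-125)) - 4747356 = (-61 + 15625 - 166250) - 4747356 = -150686 - 4747356 = -4898042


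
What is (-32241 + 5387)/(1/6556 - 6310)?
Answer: 176054824/41368359 ≈ 4.2558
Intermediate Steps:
(-32241 + 5387)/(1/6556 - 6310) = -26854/(1/6556 - 6310) = -26854/(-41368359/6556) = -26854*(-6556/41368359) = 176054824/41368359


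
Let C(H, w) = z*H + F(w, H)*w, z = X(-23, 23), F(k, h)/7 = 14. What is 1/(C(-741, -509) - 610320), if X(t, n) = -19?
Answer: -1/646123 ≈ -1.5477e-6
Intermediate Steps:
F(k, h) = 98 (F(k, h) = 7*14 = 98)
z = -19
C(H, w) = -19*H + 98*w
1/(C(-741, -509) - 610320) = 1/((-19*(-741) + 98*(-509)) - 610320) = 1/((14079 - 49882) - 610320) = 1/(-35803 - 610320) = 1/(-646123) = -1/646123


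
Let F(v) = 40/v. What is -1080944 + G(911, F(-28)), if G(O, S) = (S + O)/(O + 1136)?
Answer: -15488840209/14329 ≈ -1.0809e+6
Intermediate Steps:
G(O, S) = (O + S)/(1136 + O)
-1080944 + G(911, F(-28)) = -1080944 + (911 + 40/(-28))/(1136 + 911) = -1080944 + (911 + 40*(-1/28))/2047 = -1080944 + (911 - 10/7)/2047 = -1080944 + (1/2047)*(6367/7) = -1080944 + 6367/14329 = -15488840209/14329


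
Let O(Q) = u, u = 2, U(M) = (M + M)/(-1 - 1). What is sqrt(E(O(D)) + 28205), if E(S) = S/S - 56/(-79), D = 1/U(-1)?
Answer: sqrt(176038070)/79 ≈ 167.95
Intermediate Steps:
U(M) = -M (U(M) = (2*M)/(-2) = (2*M)*(-1/2) = -M)
D = 1 (D = 1/(-1*(-1)) = 1/1 = 1)
O(Q) = 2
E(S) = 135/79 (E(S) = 1 - 56*(-1/79) = 1 + 56/79 = 135/79)
sqrt(E(O(D)) + 28205) = sqrt(135/79 + 28205) = sqrt(2228330/79) = sqrt(176038070)/79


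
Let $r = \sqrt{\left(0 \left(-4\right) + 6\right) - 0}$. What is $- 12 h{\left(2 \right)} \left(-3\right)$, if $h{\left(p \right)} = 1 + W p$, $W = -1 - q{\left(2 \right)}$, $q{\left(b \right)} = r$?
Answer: $-36 - 72 \sqrt{6} \approx -212.36$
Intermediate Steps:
$r = \sqrt{6}$ ($r = \sqrt{\left(0 + 6\right) + 0} = \sqrt{6 + 0} = \sqrt{6} \approx 2.4495$)
$q{\left(b \right)} = \sqrt{6}$
$W = -1 - \sqrt{6} \approx -3.4495$
$h{\left(p \right)} = 1 + p \left(-1 - \sqrt{6}\right)$ ($h{\left(p \right)} = 1 + \left(-1 - \sqrt{6}\right) p = 1 + p \left(-1 - \sqrt{6}\right)$)
$- 12 h{\left(2 \right)} \left(-3\right) = - 12 \left(1 - 2 \left(1 + \sqrt{6}\right)\right) \left(-3\right) = - 12 \left(1 - \left(2 + 2 \sqrt{6}\right)\right) \left(-3\right) = - 12 \left(-1 - 2 \sqrt{6}\right) \left(-3\right) = \left(12 + 24 \sqrt{6}\right) \left(-3\right) = -36 - 72 \sqrt{6}$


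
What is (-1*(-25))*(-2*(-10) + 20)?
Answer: 1000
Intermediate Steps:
(-1*(-25))*(-2*(-10) + 20) = 25*(20 + 20) = 25*40 = 1000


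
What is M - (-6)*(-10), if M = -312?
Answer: -372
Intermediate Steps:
M - (-6)*(-10) = -312 - (-6)*(-10) = -312 - 1*60 = -312 - 60 = -372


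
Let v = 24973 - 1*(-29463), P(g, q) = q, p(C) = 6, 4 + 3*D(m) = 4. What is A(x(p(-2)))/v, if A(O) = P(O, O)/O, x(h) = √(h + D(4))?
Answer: 1/54436 ≈ 1.8370e-5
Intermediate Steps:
D(m) = 0 (D(m) = -4/3 + (⅓)*4 = -4/3 + 4/3 = 0)
x(h) = √h (x(h) = √(h + 0) = √h)
v = 54436 (v = 24973 + 29463 = 54436)
A(O) = 1 (A(O) = O/O = 1)
A(x(p(-2)))/v = 1/54436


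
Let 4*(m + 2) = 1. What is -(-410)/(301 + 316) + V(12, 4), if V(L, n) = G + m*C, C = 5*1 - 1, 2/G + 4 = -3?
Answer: -28597/4319 ≈ -6.6212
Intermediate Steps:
G = -2/7 (G = 2/(-4 - 3) = 2/(-7) = 2*(-⅐) = -2/7 ≈ -0.28571)
m = -7/4 (m = -2 + (¼)*1 = -2 + ¼ = -7/4 ≈ -1.7500)
C = 4 (C = 5 - 1 = 4)
V(L, n) = -51/7 (V(L, n) = -2/7 - 7/4*4 = -2/7 - 7 = -51/7)
-(-410)/(301 + 316) + V(12, 4) = -(-410)/(301 + 316) - 51/7 = -(-410)/617 - 51/7 = -410*(-1/617) - 51/7 = 410/617 - 51/7 = -28597/4319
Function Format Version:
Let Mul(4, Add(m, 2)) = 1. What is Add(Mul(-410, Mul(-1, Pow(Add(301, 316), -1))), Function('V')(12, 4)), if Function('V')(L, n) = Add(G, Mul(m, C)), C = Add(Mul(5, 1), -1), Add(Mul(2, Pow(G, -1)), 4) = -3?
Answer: Rational(-28597, 4319) ≈ -6.6212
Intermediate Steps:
G = Rational(-2, 7) (G = Mul(2, Pow(Add(-4, -3), -1)) = Mul(2, Pow(-7, -1)) = Mul(2, Rational(-1, 7)) = Rational(-2, 7) ≈ -0.28571)
m = Rational(-7, 4) (m = Add(-2, Mul(Rational(1, 4), 1)) = Add(-2, Rational(1, 4)) = Rational(-7, 4) ≈ -1.7500)
C = 4 (C = Add(5, -1) = 4)
Function('V')(L, n) = Rational(-51, 7) (Function('V')(L, n) = Add(Rational(-2, 7), Mul(Rational(-7, 4), 4)) = Add(Rational(-2, 7), -7) = Rational(-51, 7))
Add(Mul(-410, Mul(-1, Pow(Add(301, 316), -1))), Function('V')(12, 4)) = Add(Mul(-410, Mul(-1, Pow(Add(301, 316), -1))), Rational(-51, 7)) = Add(Mul(-410, Mul(-1, Pow(617, -1))), Rational(-51, 7)) = Add(Mul(-410, Mul(-1, Rational(1, 617))), Rational(-51, 7)) = Add(Mul(-410, Rational(-1, 617)), Rational(-51, 7)) = Add(Rational(410, 617), Rational(-51, 7)) = Rational(-28597, 4319)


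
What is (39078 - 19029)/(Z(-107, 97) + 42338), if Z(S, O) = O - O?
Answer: 20049/42338 ≈ 0.47355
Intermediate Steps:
Z(S, O) = 0
(39078 - 19029)/(Z(-107, 97) + 42338) = (39078 - 19029)/(0 + 42338) = 20049/42338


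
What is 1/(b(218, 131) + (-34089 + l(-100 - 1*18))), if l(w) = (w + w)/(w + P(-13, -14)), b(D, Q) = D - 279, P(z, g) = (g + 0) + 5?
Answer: -127/4336814 ≈ -2.9284e-5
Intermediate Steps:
P(z, g) = 5 + g (P(z, g) = g + 5 = 5 + g)
b(D, Q) = -279 + D
l(w) = 2*w/(-9 + w) (l(w) = (w + w)/(w + (5 - 14)) = (2*w)/(w - 9) = (2*w)/(-9 + w) = 2*w/(-9 + w))
1/(b(218, 131) + (-34089 + l(-100 - 1*18))) = 1/((-279 + 218) + (-34089 + 2*(-100 - 1*18)/(-9 + (-100 - 1*18)))) = 1/(-61 + (-34089 + 2*(-100 - 18)/(-9 + (-100 - 18)))) = 1/(-61 + (-34089 + 2*(-118)/(-9 - 118))) = 1/(-61 + (-34089 + 2*(-118)/(-127))) = 1/(-61 + (-34089 + 2*(-118)*(-1/127))) = 1/(-61 + (-34089 + 236/127)) = 1/(-61 - 4329067/127) = 1/(-4336814/127) = -127/4336814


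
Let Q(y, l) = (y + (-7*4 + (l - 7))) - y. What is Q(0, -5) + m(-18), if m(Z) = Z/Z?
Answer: -39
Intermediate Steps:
m(Z) = 1
Q(y, l) = -35 + l (Q(y, l) = (y + (-28 + (-7 + l))) - y = (y + (-35 + l)) - y = (-35 + l + y) - y = -35 + l)
Q(0, -5) + m(-18) = (-35 - 5) + 1 = -40 + 1 = -39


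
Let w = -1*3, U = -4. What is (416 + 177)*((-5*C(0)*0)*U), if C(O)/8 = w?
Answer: 0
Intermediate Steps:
w = -3
C(O) = -24 (C(O) = 8*(-3) = -24)
(416 + 177)*((-5*C(0)*0)*U) = (416 + 177)*((-5*(-24)*0)*(-4)) = 593*((120*0)*(-4)) = 593*(0*(-4)) = 593*0 = 0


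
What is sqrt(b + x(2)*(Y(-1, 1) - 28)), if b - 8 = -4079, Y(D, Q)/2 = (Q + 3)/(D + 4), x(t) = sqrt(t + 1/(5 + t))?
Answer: sqrt(-1795311 - 1596*sqrt(105))/21 ≈ 64.094*I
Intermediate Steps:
Y(D, Q) = 2*(3 + Q)/(4 + D) (Y(D, Q) = 2*((Q + 3)/(D + 4)) = 2*((3 + Q)/(4 + D)) = 2*(3 + Q)/(4 + D))
b = -4071 (b = 8 - 4079 = -4071)
sqrt(b + x(2)*(Y(-1, 1) - 28)) = sqrt(-4071 + sqrt((1 + 2*(5 + 2))/(5 + 2))*(2*(3 + 1)/(4 - 1) - 28)) = sqrt(-4071 + sqrt((1 + 2*7)/7)*(2*4/3 - 28)) = sqrt(-4071 + sqrt((1 + 14)/7)*(2*(1/3)*4 - 28)) = sqrt(-4071 + sqrt((1/7)*15)*(8/3 - 28)) = sqrt(-4071 + sqrt(15/7)*(-76/3)) = sqrt(-4071 + (sqrt(105)/7)*(-76/3)) = sqrt(-4071 - 76*sqrt(105)/21)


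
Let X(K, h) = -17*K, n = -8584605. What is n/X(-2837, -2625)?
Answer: -8584605/48229 ≈ -178.00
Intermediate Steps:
n/X(-2837, -2625) = -8584605/((-17*(-2837))) = -8584605/48229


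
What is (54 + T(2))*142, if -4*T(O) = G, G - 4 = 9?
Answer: 14413/2 ≈ 7206.5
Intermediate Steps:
G = 13 (G = 4 + 9 = 13)
T(O) = -13/4 (T(O) = -1/4*13 = -13/4)
(54 + T(2))*142 = (54 - 13/4)*142 = (203/4)*142 = 14413/2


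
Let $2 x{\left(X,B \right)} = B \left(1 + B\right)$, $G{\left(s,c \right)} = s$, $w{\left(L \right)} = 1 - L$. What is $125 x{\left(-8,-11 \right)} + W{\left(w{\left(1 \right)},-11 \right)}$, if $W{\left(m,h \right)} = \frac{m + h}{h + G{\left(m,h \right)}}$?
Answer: $6876$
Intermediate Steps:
$W{\left(m,h \right)} = 1$ ($W{\left(m,h \right)} = \frac{m + h}{h + m} = \frac{h + m}{h + m} = 1$)
$x{\left(X,B \right)} = \frac{B \left(1 + B\right)}{2}$
$125 x{\left(-8,-11 \right)} + W{\left(w{\left(1 \right)},-11 \right)} = 125 \cdot \frac{1}{2} \left(-11\right) \left(1 - 11\right) + 1 = 125 \cdot \frac{1}{2} \left(-11\right) \left(-10\right) + 1 = 125 \cdot 55 + 1 = 6875 + 1 = 6876$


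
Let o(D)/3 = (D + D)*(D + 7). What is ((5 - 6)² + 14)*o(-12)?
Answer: 5400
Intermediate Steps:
o(D) = 6*D*(7 + D) (o(D) = 3*((D + D)*(D + 7)) = 3*((2*D)*(7 + D)) = 3*(2*D*(7 + D)) = 6*D*(7 + D))
((5 - 6)² + 14)*o(-12) = ((5 - 6)² + 14)*(6*(-12)*(7 - 12)) = ((-1)² + 14)*(6*(-12)*(-5)) = (1 + 14)*360 = 15*360 = 5400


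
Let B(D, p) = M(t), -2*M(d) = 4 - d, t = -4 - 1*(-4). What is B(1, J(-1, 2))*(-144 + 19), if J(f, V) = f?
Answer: 250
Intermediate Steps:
t = 0 (t = -4 + 4 = 0)
M(d) = -2 + d/2 (M(d) = -(4 - d)/2 = -2 + d/2)
B(D, p) = -2 (B(D, p) = -2 + (½)*0 = -2 + 0 = -2)
B(1, J(-1, 2))*(-144 + 19) = -2*(-144 + 19) = -2*(-125) = 250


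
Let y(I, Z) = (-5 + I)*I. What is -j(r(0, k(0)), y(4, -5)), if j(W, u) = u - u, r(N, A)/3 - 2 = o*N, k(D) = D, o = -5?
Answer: 0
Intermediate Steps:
r(N, A) = 6 - 15*N (r(N, A) = 6 + 3*(-5*N) = 6 - 15*N)
y(I, Z) = I*(-5 + I)
j(W, u) = 0
-j(r(0, k(0)), y(4, -5)) = -1*0 = 0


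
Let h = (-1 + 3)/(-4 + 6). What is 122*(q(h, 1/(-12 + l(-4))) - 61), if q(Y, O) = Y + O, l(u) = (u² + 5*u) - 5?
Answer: -153842/21 ≈ -7325.8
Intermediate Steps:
l(u) = -5 + u² + 5*u
h = 1 (h = 2/2 = 2*(½) = 1)
q(Y, O) = O + Y
122*(q(h, 1/(-12 + l(-4))) - 61) = 122*((1/(-12 + (-5 + (-4)² + 5*(-4))) + 1) - 61) = 122*((1/(-12 + (-5 + 16 - 20)) + 1) - 61) = 122*((1/(-12 - 9) + 1) - 61) = 122*((1/(-21) + 1) - 61) = 122*((-1/21 + 1) - 61) = 122*(20/21 - 61) = 122*(-1261/21) = -153842/21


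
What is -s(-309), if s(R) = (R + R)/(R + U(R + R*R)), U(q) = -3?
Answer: -103/52 ≈ -1.9808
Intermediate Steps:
s(R) = 2*R/(-3 + R) (s(R) = (R + R)/(R - 3) = (2*R)/(-3 + R) = 2*R/(-3 + R))
-s(-309) = -2*(-309)/(-3 - 309) = -2*(-309)/(-312) = -2*(-309)*(-1)/312 = -1*103/52 = -103/52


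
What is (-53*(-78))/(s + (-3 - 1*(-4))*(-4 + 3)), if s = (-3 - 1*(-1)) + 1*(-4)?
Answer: -4134/7 ≈ -590.57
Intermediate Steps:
s = -6 (s = (-3 + 1) - 4 = -2 - 4 = -6)
(-53*(-78))/(s + (-3 - 1*(-4))*(-4 + 3)) = (-53*(-78))/(-6 + (-3 - 1*(-4))*(-4 + 3)) = 4134/(-6 + (-3 + 4)*(-1)) = 4134/(-6 + 1*(-1)) = 4134/(-6 - 1) = 4134/(-7) = 4134*(-⅐) = -4134/7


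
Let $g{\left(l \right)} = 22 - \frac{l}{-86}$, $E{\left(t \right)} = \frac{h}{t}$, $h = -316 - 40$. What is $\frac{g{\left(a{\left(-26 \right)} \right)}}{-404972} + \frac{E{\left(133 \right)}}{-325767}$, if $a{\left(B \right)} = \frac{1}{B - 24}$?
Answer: $- \frac{3478760775989}{75448773084375600} \approx -4.6108 \cdot 10^{-5}$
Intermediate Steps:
$h = -356$
$E{\left(t \right)} = - \frac{356}{t}$
$a{\left(B \right)} = \frac{1}{-24 + B}$
$g{\left(l \right)} = 22 + \frac{l}{86}$ ($g{\left(l \right)} = 22 - l \left(- \frac{1}{86}\right) = 22 - - \frac{l}{86} = 22 + \frac{l}{86}$)
$\frac{g{\left(a{\left(-26 \right)} \right)}}{-404972} + \frac{E{\left(133 \right)}}{-325767} = \frac{22 + \frac{1}{86 \left(-24 - 26\right)}}{-404972} + \frac{\left(-356\right) \frac{1}{133}}{-325767} = \left(22 + \frac{1}{86 \left(-50\right)}\right) \left(- \frac{1}{404972}\right) + \left(-356\right) \frac{1}{133} \left(- \frac{1}{325767}\right) = \left(22 + \frac{1}{86} \left(- \frac{1}{50}\right)\right) \left(- \frac{1}{404972}\right) - - \frac{356}{43327011} = \left(22 - \frac{1}{4300}\right) \left(- \frac{1}{404972}\right) + \frac{356}{43327011} = \frac{94599}{4300} \left(- \frac{1}{404972}\right) + \frac{356}{43327011} = - \frac{94599}{1741379600} + \frac{356}{43327011} = - \frac{3478760775989}{75448773084375600}$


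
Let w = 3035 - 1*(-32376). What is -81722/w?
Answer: -81722/35411 ≈ -2.3078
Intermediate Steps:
w = 35411 (w = 3035 + 32376 = 35411)
-81722/w = -81722/35411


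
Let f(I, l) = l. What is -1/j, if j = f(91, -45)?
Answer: 1/45 ≈ 0.022222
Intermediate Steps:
j = -45
-1/j = -1/(-45) = -1*(-1/45) = 1/45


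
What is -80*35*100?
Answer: -280000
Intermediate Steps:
-80*35*100 = -2800*100 = -280000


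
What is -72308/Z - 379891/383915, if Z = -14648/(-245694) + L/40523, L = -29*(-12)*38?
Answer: -1381942167526129988/7376232529897 ≈ -1.8735e+5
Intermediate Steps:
L = 13224 (L = 348*38 = 13224)
Z = 1921319180/4978128981 (Z = -14648/(-245694) + 13224/40523 = -14648*(-1/245694) + 13224*(1/40523) = 7324/122847 + 13224/40523 = 1921319180/4978128981 ≈ 0.38595)
-72308/Z - 379891/383915 = -72308/1921319180/4978128981 - 379891/383915 = -72308*4978128981/1921319180 - 379891*1/383915 = -89989637589537/480329795 - 379891/383915 = -1381942167526129988/7376232529897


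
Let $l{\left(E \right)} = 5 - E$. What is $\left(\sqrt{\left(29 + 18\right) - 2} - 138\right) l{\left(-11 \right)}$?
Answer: $-2208 + 48 \sqrt{5} \approx -2100.7$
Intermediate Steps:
$\left(\sqrt{\left(29 + 18\right) - 2} - 138\right) l{\left(-11 \right)} = \left(\sqrt{\left(29 + 18\right) - 2} - 138\right) \left(5 - -11\right) = \left(\sqrt{47 - 2} - 138\right) \left(5 + 11\right) = \left(\sqrt{45} - 138\right) 16 = \left(3 \sqrt{5} - 138\right) 16 = \left(-138 + 3 \sqrt{5}\right) 16 = -2208 + 48 \sqrt{5}$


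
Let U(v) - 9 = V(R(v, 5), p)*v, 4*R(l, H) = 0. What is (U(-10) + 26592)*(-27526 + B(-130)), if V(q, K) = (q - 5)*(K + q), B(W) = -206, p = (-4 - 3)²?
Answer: -805642332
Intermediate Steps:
R(l, H) = 0 (R(l, H) = (¼)*0 = 0)
p = 49 (p = (-7)² = 49)
V(q, K) = (-5 + q)*(K + q)
U(v) = 9 - 245*v (U(v) = 9 + (0² - 5*49 - 5*0 + 49*0)*v = 9 + (0 - 245 + 0 + 0)*v = 9 - 245*v)
(U(-10) + 26592)*(-27526 + B(-130)) = ((9 - 245*(-10)) + 26592)*(-27526 - 206) = ((9 + 2450) + 26592)*(-27732) = (2459 + 26592)*(-27732) = 29051*(-27732) = -805642332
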